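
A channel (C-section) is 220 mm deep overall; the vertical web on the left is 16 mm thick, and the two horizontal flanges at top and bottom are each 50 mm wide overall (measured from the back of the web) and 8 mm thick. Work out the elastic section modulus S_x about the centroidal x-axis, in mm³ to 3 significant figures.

Decompose the section into non-overlapping parts with the origin at the bottom-left of its bounding rectangle.
Web: 16 × 220, A = 3 520 mm², y = 110 mm, Ī = 14 197 333 mm⁴.
Top flange (beyond web): 34 × 8, A = 272 mm², y = 216 mm, Ī = 1450.7 mm⁴.
Bottom flange (beyond web): 34 × 8, A = 272 mm², y = 4 mm, Ī = 1450.7 mm⁴.
By symmetry the centroid is at mid-height, ȳ = 110 mm.
Transfer each piece to the centroidal x-axis using Ī + A·d² with d = y − 110:
  web: d = 0 mm → contributes +14 197 333 mm⁴
  top flange (beyond web): d = 106 mm → contributes +3 057 643 mm⁴
  bottom flange (beyond web): d = -106 mm → contributes +3 057 643 mm⁴
Total I = 20 312 619 mm⁴.
Extreme fibre distance c = 110 mm; S = I/c = 184 660 mm³.

S_x ≈ 1.85 × 10⁵ mm³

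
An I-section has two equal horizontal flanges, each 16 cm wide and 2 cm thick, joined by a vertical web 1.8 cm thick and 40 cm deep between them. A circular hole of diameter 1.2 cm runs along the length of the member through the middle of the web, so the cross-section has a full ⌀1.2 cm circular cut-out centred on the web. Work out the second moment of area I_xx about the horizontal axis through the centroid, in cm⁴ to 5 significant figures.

I_xx ≈ 3.7845 × 10⁴ cm⁴

Treat the section as a set of non-overlapping primitives; coordinates are from the bounding-box lower-left.
Bottom flange: 16 × 2, A = 32 cm², y = 1 cm, Ī = 10.66667 cm⁴.
Web: 1.8 × 40, A = 72 cm², y = 22 cm, Ī = 9 600 cm⁴.
Top flange: 16 × 2, A = 32 cm², y = 43 cm, Ī = 10.66667 cm⁴.
Hole (subtracted): ⌀1.2, A = 1.130973 cm², y = 22 cm, Ī = 0.1017876 cm⁴.
By symmetry the centroid is at mid-height, ȳ = 22 cm.
Transfer each piece to the horizontal axis through the centroid using Ī + A·d² with d = y − 22:
  bottom flange: d = -21 cm → contributes +14122.67 cm⁴
  web: d = 0 cm → contributes +9 600 cm⁴
  top flange: d = 21 cm → contributes +14122.67 cm⁴
  hole: d = 0 cm → contributes −0.1017876 cm⁴
Total I = 37845.23 cm⁴.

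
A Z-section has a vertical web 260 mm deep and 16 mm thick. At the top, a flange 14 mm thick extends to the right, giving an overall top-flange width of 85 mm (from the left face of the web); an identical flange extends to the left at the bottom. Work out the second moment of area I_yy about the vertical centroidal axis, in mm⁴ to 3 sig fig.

Split into non-overlapping primitives; take the origin at the lower-left of the bounding box.
Web: 16 × 260, A = 4 160 mm², x = 77 mm, Ī = 88 747 mm⁴.
Top flange (beyond web): 69 × 14, A = 966 mm², x = 119.5 mm, Ī = 383 261 mm⁴.
Bottom flange (beyond web): 69 × 14, A = 966 mm², x = 34.5 mm, Ī = 383 261 mm⁴.
Centroid: x̄ = ΣA·x / ΣA = 77 mm.
Transfer each piece to the vertical centroidal axis using Ī + A·d² with d = x − 77:
  web: d = 0 mm → contributes +88 747 mm⁴
  top flange (beyond web): d = 42.5 mm → contributes +2 128 098 mm⁴
  bottom flange (beyond web): d = -42.5 mm → contributes +2 128 098 mm⁴
Total I = 4 344 943 mm⁴.

I_yy ≈ 4.34 × 10⁶ mm⁴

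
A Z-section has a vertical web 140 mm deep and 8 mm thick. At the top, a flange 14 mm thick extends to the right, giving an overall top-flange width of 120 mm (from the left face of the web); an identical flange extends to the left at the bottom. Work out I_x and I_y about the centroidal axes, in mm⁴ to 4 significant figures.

I_x ≈ 1.433 × 10⁷ mm⁴, I_y ≈ 1.457 × 10⁷ mm⁴

Treat the section as a set of non-overlapping primitives; coordinates are from the bounding-box lower-left.
Web: 8 × 140, A = 1 120 mm², y = 70 mm, Ī = 1 829 333 mm⁴.
Top flange (beyond web): 112 × 14, A = 1 568 mm², y = 133 mm, Ī = 25610.7 mm⁴.
Bottom flange (beyond web): 112 × 14, A = 1 568 mm², y = 7 mm, Ī = 25610.7 mm⁴.
Centroid: ȳ = ΣA·y / ΣA = 70 mm.
Transfer each piece to the centroidal x-axis using Ī + A·d² with d = y − 70:
  web: d = 0 mm → contributes +1 829 333 mm⁴
  top flange (beyond web): d = 63 mm → contributes +6 249 003 mm⁴
  bottom flange (beyond web): d = -63 mm → contributes +6 249 003 mm⁴
Total I = 14 327 339 mm⁴.
For the y-axis: x̄ = 116 mm.
Repeating about the centroidal y-axis gives I_y = 14 573 739 mm⁴.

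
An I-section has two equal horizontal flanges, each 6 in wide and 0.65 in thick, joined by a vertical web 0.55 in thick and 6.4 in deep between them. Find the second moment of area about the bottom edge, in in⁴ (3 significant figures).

I_base ≈ 277 in⁴

Split into non-overlapping primitives; take the origin at the lower-left of the bounding box.
Bottom flange: 6 × 0.65, A = 3.9 in², y = 0.325 in, Ī = 0.13731 in⁴.
Web: 0.55 × 6.4, A = 3.52 in², y = 3.85 in, Ī = 12.015 in⁴.
Top flange: 6 × 0.65, A = 3.9 in², y = 7.375 in, Ī = 0.13731 in⁴.
Transfer each piece to a horizontal axis along the bottom face using Ī + A·d² with d = y − 0:
  bottom flange: d = 0.325 in → contributes +0.54925 in⁴
  web: d = 3.85 in → contributes +64.19 in⁴
  top flange: d = 7.375 in → contributes +212.26 in⁴
Total I = 277 in⁴.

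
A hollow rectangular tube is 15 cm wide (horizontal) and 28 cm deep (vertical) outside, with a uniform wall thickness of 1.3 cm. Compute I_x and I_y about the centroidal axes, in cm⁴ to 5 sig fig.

Decompose the section into non-overlapping parts with the origin at the bottom-left of its bounding rectangle.
Outer rectangle: 15 × 28, A = 420 cm², y = 14 cm, Ī = 27 440 cm⁴.
Inner void (subtracted): 12.4 × 25.4, A = 314.96 cm², y = 14 cm, Ī = 16933.3 cm⁴.
By symmetry the centroid is at mid-height, ȳ = 14 cm.
All pieces are centred on the centroidal x-axis, so I = ΣĪ (holes subtracted) = 10506.7 cm⁴.
Repeating about the centroidal y-axis gives I_y = 3839.313 cm⁴.

I_x ≈ 1.0507 × 10⁴ cm⁴, I_y ≈ 3839.3 cm⁴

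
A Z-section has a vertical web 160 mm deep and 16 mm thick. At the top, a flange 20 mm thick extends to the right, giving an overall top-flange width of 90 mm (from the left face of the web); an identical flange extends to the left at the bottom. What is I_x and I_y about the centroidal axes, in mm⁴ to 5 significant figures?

Treat the section as a set of non-overlapping primitives; coordinates are from the bounding-box lower-left.
Web: 16 × 160, A = 2 560 mm², y = 80 mm, Ī = 5 461 333 mm⁴.
Top flange (beyond web): 74 × 20, A = 1 480 mm², y = 150 mm, Ī = 49333.33 mm⁴.
Bottom flange (beyond web): 74 × 20, A = 1 480 mm², y = 10 mm, Ī = 49333.33 mm⁴.
Centroid: ȳ = ΣA·y / ΣA = 80 mm.
Transfer each piece to the centroidal x-axis using Ī + A·d² with d = y − 80:
  web: d = 0 mm → contributes +5 461 333 mm⁴
  top flange (beyond web): d = 70 mm → contributes +7 301 333 mm⁴
  bottom flange (beyond web): d = -70 mm → contributes +7 301 333 mm⁴
Total I = 20 064 000 mm⁴.
For the y-axis: x̄ = 82 mm.
Repeating about the centroidal y-axis gives I_y = 7 399 360 mm⁴.

I_x ≈ 2.0064 × 10⁷ mm⁴, I_y ≈ 7.3994 × 10⁶ mm⁴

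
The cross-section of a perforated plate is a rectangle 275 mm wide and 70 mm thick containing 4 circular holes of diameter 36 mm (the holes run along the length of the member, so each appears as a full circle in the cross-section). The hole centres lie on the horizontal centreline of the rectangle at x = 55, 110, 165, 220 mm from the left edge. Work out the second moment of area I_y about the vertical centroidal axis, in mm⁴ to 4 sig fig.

Treat the section as a set of non-overlapping primitives; coordinates are from the bounding-box lower-left.
Plate: 275 × 70, A = 19 250 mm², x = 137.5 mm, Ī = 121 315 104 mm⁴.
Hole 1 (subtracted): ⌀36, A = 1017.88 mm², x = 55 mm, Ī = 82 448 mm⁴.
Hole 2 (subtracted): ⌀36, A = 1017.88 mm², x = 110 mm, Ī = 82 448 mm⁴.
Hole 3 (subtracted): ⌀36, A = 1017.88 mm², x = 165 mm, Ī = 82 448 mm⁴.
Hole 4 (subtracted): ⌀36, A = 1017.88 mm², x = 220 mm, Ī = 82 448 mm⁴.
By symmetry the centroid is at mid-width, x̄ = 137.5 mm.
Transfer each piece to the vertical centroidal axis using Ī + A·d² with d = x − 137.5:
  plate: d = 0 mm → contributes +121 315 104 mm⁴
  hole 1: d = -82.5 mm → contributes −7 010 367 mm⁴
  hole 2: d = -27.5 mm → contributes −852 217 mm⁴
  hole 3: d = 27.5 mm → contributes −852 217 mm⁴
  hole 4: d = 82.5 mm → contributes −7 010 367 mm⁴
Total I = 105 589 938 mm⁴.

I_y ≈ 1.056 × 10⁸ mm⁴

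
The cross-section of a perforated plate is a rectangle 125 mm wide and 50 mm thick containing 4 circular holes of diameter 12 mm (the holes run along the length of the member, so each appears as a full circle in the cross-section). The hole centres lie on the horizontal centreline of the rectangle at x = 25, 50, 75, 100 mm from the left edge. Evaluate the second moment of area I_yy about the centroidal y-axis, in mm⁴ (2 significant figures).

Break the section into simple shapes (no overlaps), measuring from the bottom-left corner of the bounding box.
Plate: 125 × 50, A = 6 250 mm², x = 62.5 mm, Ī = 8 138 021 mm⁴.
Hole 1 (subtracted): ⌀12, A = 113.1 mm², x = 25 mm, Ī = 1 018 mm⁴.
Hole 2 (subtracted): ⌀12, A = 113.1 mm², x = 50 mm, Ī = 1 018 mm⁴.
Hole 3 (subtracted): ⌀12, A = 113.1 mm², x = 75 mm, Ī = 1 018 mm⁴.
Hole 4 (subtracted): ⌀12, A = 113.1 mm², x = 100 mm, Ī = 1 018 mm⁴.
By symmetry the centroid is at mid-width, x̄ = 62.5 mm.
Transfer each piece to the centroidal y-axis using Ī + A·d² with d = x − 62.5:
  plate: d = 0 mm → contributes +8 138 021 mm⁴
  hole 1: d = -37.5 mm → contributes −160 061 mm⁴
  hole 2: d = -12.5 mm → contributes −18 689 mm⁴
  hole 3: d = 12.5 mm → contributes −18 689 mm⁴
  hole 4: d = 37.5 mm → contributes −160 061 mm⁴
Total I = 7 780 520 mm⁴.

I_yy ≈ 7.8 × 10⁶ mm⁴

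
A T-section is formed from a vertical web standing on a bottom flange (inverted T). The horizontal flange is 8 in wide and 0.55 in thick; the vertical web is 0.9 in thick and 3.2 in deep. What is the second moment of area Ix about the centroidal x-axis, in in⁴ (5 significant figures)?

Ix ≈ 8.6880 in⁴

Split into non-overlapping primitives; take the origin at the lower-left of the bounding box.
Flange: 8 × 0.55, A = 4.4 in², y = 0.275 in, Ī = 0.1109167 in⁴.
Web: 0.9 × 3.2, A = 2.88 in², y = 2.15 in, Ī = 2.4576 in⁴.
Centroid: ȳ = ΣA·y / ΣA = 1.016758 in.
Transfer each piece to the centroidal x-axis using Ī + A·d² with d = y − 1.016758:
  flange: d = -0.7417582 in → contributes +2.53182 in⁴
  web: d = 1.133242 in → contributes +6.156202 in⁴
Total I = 8.688022 in⁴.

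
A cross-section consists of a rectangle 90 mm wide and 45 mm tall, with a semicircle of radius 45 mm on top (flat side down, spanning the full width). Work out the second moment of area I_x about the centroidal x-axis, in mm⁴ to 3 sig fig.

Break the section into simple shapes (no overlaps), measuring from the bottom-left corner of the bounding box.
Rectangular body: 90 × 45, A = 4 050 mm², y = 22.5 mm, Ī = 683 438 mm⁴.
Semicircular cap: semicircle r = 45, A = 3180.9 mm², y = 64.099 mm, Ī = 450 072 mm⁴.
Centroid: ȳ = ΣA·y / ΣA = 40.799 mm.
Transfer each piece to the centroidal x-axis using Ī + A·d² with d = y − 40.799:
  rectangular body: d = -18.299 mm → contributes +2 039 632 mm⁴
  semicircular cap: d = 23.299 mm → contributes +2 176 832 mm⁴
Total I = 4 216 464 mm⁴.

I_x ≈ 4.22 × 10⁶ mm⁴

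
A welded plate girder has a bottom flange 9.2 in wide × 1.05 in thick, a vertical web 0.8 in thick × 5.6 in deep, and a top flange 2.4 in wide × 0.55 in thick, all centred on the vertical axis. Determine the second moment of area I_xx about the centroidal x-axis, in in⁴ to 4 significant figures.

Treat the section as a set of non-overlapping primitives; coordinates are from the bounding-box lower-left.
Bottom plate: 9.2 × 1.05, A = 9.66 in², y = 0.525 in, Ī = 0.887513 in⁴.
Web plate: 0.8 × 5.6, A = 4.48 in², y = 3.85 in, Ī = 11.7077 in⁴.
Top plate: 2.4 × 0.55, A = 1.32 in², y = 6.925 in, Ī = 0.033275 in⁴.
Centroid: ȳ = ΣA·y / ΣA = 2.03496 in.
Transfer each piece to the centroidal x-axis using Ī + A·d² with d = y − 2.03496:
  bottom plate: d = -1.50996 in → contributes +22.9121 in⁴
  web plate: d = 1.81504 in → contributes +26.4665 in⁴
  top plate: d = 4.89004 in → contributes +31.5977 in⁴
Total I = 80.9764 in⁴.

I_xx ≈ 80.98 in⁴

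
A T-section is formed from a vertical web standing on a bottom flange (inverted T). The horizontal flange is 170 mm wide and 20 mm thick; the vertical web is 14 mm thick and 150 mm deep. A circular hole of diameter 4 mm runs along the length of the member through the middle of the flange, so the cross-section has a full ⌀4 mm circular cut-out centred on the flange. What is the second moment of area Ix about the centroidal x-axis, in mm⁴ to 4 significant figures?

Ix ≈ 1.342 × 10⁷ mm⁴

Decompose the section into non-overlapping parts with the origin at the bottom-left of its bounding rectangle.
Flange: 170 × 20, A = 3 400 mm², y = 10 mm, Ī = 113 333 mm⁴.
Web: 14 × 150, A = 2 100 mm², y = 95 mm, Ī = 3 937 500 mm⁴.
Hole (subtracted): ⌀4, A = 12.5664 mm², y = 10 mm, Ī = 12.5664 mm⁴.
Centroid: ȳ = ΣA·y / ΣA = 42.5289 mm.
Transfer each piece to the centroidal x-axis using Ī + A·d² with d = y − 42.5289:
  flange: d = -32.5289 mm → contributes +3 710 966 mm⁴
  web: d = 52.4711 mm → contributes +9 719 262 mm⁴
  hole: d = -32.5289 mm → contributes −13309.4 mm⁴
Total I = 13 416 918 mm⁴.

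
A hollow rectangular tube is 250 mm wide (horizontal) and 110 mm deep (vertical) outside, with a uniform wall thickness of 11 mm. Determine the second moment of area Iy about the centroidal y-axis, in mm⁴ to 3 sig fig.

Iy ≈ 5.63 × 10⁷ mm⁴

Treat the section as a set of non-overlapping primitives; coordinates are from the bounding-box lower-left.
Outer rectangle: 250 × 110, A = 27 500 mm², x = 125 mm, Ī = 143 229 167 mm⁴.
Inner void (subtracted): 228 × 88, A = 20 064 mm², x = 125 mm, Ī = 86 917 248 mm⁴.
By symmetry the centroid is at mid-width, x̄ = 125 mm.
All pieces are centred on the centroidal y-axis, so I = ΣĪ (holes subtracted) = 56 311 919 mm⁴.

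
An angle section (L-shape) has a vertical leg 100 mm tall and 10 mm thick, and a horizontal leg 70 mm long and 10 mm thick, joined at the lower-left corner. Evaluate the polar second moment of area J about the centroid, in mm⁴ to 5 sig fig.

J ≈ 2.2454 × 10⁶ mm⁴

Decompose the section into non-overlapping parts with the origin at the bottom-left of its bounding rectangle.
Vertical leg: 10 × 100, A = 1 000 mm², y = 50 mm, Ī = 833333.3 mm⁴.
Horizontal leg (remainder): 60 × 10, A = 600 mm², y = 5 mm, Ī = 5 000 mm⁴.
Centroid: ȳ = ΣA·y / ΣA = 33.125 mm.
Transfer each piece to the centroidal x-axis using Ī + A·d² with d = y − 33.125:
  vertical leg: d = 16.875 mm → contributes +1 118 099 mm⁴
  horizontal leg (remainder): d = -28.125 mm → contributes +479609.4 mm⁴
Total I = 1 597 708 mm⁴.
For the y-axis: x̄ = 18.125 mm.
Repeating about the centroidal y-axis gives I_y = 647708.3 mm⁴.
Polar second moment: J = I_x + I_y = 2 245 417 mm⁴.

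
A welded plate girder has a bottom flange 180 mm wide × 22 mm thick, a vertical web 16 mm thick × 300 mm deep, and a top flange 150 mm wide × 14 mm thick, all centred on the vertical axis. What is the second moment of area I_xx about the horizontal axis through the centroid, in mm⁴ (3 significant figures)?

I_xx ≈ 1.82 × 10⁸ mm⁴

Split into non-overlapping primitives; take the origin at the lower-left of the bounding box.
Bottom plate: 180 × 22, A = 3 960 mm², y = 11 mm, Ī = 159 720 mm⁴.
Web plate: 16 × 300, A = 4 800 mm², y = 172 mm, Ī = 36 000 000 mm⁴.
Top plate: 150 × 14, A = 2 100 mm², y = 329 mm, Ī = 34 300 mm⁴.
Centroid: ȳ = ΣA·y / ΣA = 143.65 mm.
Transfer each piece to the horizontal axis through the centroid using Ī + A·d² with d = y − 143.65:
  bottom plate: d = -132.65 mm → contributes +69 842 001 mm⁴
  web plate: d = 28.348 mm → contributes +39 857 342 mm⁴
  top plate: d = 185.35 mm → contributes +72 177 502 mm⁴
Total I = 181 876 844 mm⁴.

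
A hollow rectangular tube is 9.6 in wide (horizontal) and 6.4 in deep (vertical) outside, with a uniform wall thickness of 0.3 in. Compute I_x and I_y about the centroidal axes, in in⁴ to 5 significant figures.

Treat the section as a set of non-overlapping primitives; coordinates are from the bounding-box lower-left.
Outer rectangle: 9.6 × 6.4, A = 61.44 in², y = 3.2 in, Ī = 209.7152 in⁴.
Inner void (subtracted): 9 × 5.8, A = 52.2 in², y = 3.2 in, Ī = 146.334 in⁴.
By symmetry the centroid is at mid-height, ȳ = 3.2 in.
All pieces are centred on the centroidal x-axis, so I = ΣĪ (holes subtracted) = 63.3812 in⁴.
Repeating about the centroidal y-axis gives I_y = 119.5092 in⁴.

I_x ≈ 63.381 in⁴, I_y ≈ 119.51 in⁴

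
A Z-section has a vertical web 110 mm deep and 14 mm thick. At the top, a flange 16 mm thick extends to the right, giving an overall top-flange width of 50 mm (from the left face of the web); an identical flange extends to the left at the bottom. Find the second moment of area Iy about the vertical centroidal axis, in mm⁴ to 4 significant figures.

Iy ≈ 8.696 × 10⁵ mm⁴

Treat the section as a set of non-overlapping primitives; coordinates are from the bounding-box lower-left.
Web: 14 × 110, A = 1 540 mm², x = 43 mm, Ī = 25153.3 mm⁴.
Top flange (beyond web): 36 × 16, A = 576 mm², x = 68 mm, Ī = 62 208 mm⁴.
Bottom flange (beyond web): 36 × 16, A = 576 mm², x = 18 mm, Ī = 62 208 mm⁴.
Centroid: x̄ = ΣA·x / ΣA = 43 mm.
Transfer each piece to the vertical centroidal axis using Ī + A·d² with d = x − 43:
  web: d = 0 mm → contributes +25153.3 mm⁴
  top flange (beyond web): d = 25 mm → contributes +422 208 mm⁴
  bottom flange (beyond web): d = -25 mm → contributes +422 208 mm⁴
Total I = 869 569 mm⁴.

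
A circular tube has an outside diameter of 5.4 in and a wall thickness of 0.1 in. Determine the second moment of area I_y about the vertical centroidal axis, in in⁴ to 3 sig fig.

I_y ≈ 5.85 in⁴

Split into non-overlapping primitives; take the origin at the lower-left of the bounding box.
Outer circle: ⌀5.4, A = 22.902 in², x = 2.7 in, Ī = 41.739 in⁴.
Bore (subtracted): ⌀5.2, A = 21.237 in², x = 2.7 in, Ī = 35.891 in⁴.
By symmetry the centroid is at mid-width, x̄ = 2.7 in.
All pieces are centred on the vertical centroidal axis, so I = ΣĪ (holes subtracted) = 5.8485 in⁴.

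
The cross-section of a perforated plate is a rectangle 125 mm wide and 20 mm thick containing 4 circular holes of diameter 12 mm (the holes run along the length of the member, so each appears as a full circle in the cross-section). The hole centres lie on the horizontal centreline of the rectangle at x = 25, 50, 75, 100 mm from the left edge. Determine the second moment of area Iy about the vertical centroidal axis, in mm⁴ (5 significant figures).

Iy ≈ 2.8977 × 10⁶ mm⁴

Decompose the section into non-overlapping parts with the origin at the bottom-left of its bounding rectangle.
Plate: 125 × 20, A = 2 500 mm², x = 62.5 mm, Ī = 3 255 208 mm⁴.
Hole 1 (subtracted): ⌀12, A = 113.0973 mm², x = 25 mm, Ī = 1017.876 mm⁴.
Hole 2 (subtracted): ⌀12, A = 113.0973 mm², x = 50 mm, Ī = 1017.876 mm⁴.
Hole 3 (subtracted): ⌀12, A = 113.0973 mm², x = 75 mm, Ī = 1017.876 mm⁴.
Hole 4 (subtracted): ⌀12, A = 113.0973 mm², x = 100 mm, Ī = 1017.876 mm⁴.
By symmetry the centroid is at mid-width, x̄ = 62.5 mm.
Transfer each piece to the vertical centroidal axis using Ī + A·d² with d = x − 62.5:
  plate: d = 0 mm → contributes +3 255 208 mm⁴
  hole 1: d = -37.5 mm → contributes −160 061 mm⁴
  hole 2: d = -12.5 mm → contributes −18689.33 mm⁴
  hole 3: d = 12.5 mm → contributes −18689.33 mm⁴
  hole 4: d = 37.5 mm → contributes −160 061 mm⁴
Total I = 2 897 708 mm⁴.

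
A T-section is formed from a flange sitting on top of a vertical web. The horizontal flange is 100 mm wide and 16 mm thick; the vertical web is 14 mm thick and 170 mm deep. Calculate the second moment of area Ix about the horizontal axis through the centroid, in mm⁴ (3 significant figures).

Split into non-overlapping primitives; take the origin at the lower-left of the bounding box.
Flange: 100 × 16, A = 1 600 mm², y = 178 mm, Ī = 34 133 mm⁴.
Web: 14 × 170, A = 2 380 mm², y = 85 mm, Ī = 5 731 833 mm⁴.
Centroid: ȳ = ΣA·y / ΣA = 122.39 mm.
Transfer each piece to the horizontal axis through the centroid using Ī + A·d² with d = y − 122.39:
  flange: d = 55.613 mm → contributes +4 982 634 mm⁴
  web: d = -37.387 mm → contributes +9 058 557 mm⁴
Total I = 14 041 191 mm⁴.

Ix ≈ 1.40 × 10⁷ mm⁴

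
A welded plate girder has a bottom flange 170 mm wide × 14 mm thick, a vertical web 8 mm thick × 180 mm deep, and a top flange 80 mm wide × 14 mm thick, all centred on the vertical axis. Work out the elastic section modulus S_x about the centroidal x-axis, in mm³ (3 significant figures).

S_x ≈ 2.63 × 10⁵ mm³

Treat the section as a set of non-overlapping primitives; coordinates are from the bounding-box lower-left.
Bottom plate: 170 × 14, A = 2 380 mm², y = 7 mm, Ī = 38 873 mm⁴.
Web plate: 8 × 180, A = 1 440 mm², y = 104 mm, Ī = 3 888 000 mm⁴.
Top plate: 80 × 14, A = 1 120 mm², y = 201 mm, Ī = 18 293 mm⁴.
Centroid: ȳ = ΣA·y / ΣA = 79.259 mm.
Transfer each piece to the centroidal x-axis using Ī + A·d² with d = y − 79.259:
  bottom plate: d = -72.259 mm → contributes +12 465 755 mm⁴
  web plate: d = 24.741 mm → contributes +4 769 441 mm⁴
  top plate: d = 121.74 mm → contributes +16 617 639 mm⁴
Total I = 33 852 835 mm⁴.
Extreme fibre distance c = 128.74 mm; S = I/c = 262 953 mm³.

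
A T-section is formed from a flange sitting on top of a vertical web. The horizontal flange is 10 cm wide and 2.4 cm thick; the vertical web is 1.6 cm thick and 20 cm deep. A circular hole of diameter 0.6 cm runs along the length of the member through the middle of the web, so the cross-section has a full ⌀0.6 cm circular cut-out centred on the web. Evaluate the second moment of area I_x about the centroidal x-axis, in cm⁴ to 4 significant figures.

I_x ≈ 2792 cm⁴

Treat the section as a set of non-overlapping primitives; coordinates are from the bounding-box lower-left.
Flange: 10 × 2.4, A = 24 cm², y = 21.2 cm, Ī = 11.52 cm⁴.
Web: 1.6 × 20, A = 32 cm², y = 10 cm, Ī = 1066.67 cm⁴.
Hole (subtracted): ⌀0.6, A = 0.282743 cm², y = 10 cm, Ī = 0.00636173 cm⁴.
Centroid: ȳ = ΣA·y / ΣA = 14.8244 cm.
Transfer each piece to the centroidal x-axis using Ī + A·d² with d = y − 14.8244:
  flange: d = 6.37564 cm → contributes +987.091 cm⁴
  web: d = -4.82436 cm → contributes +1811.45 cm⁴
  hole: d = -4.82436 cm → contributes −6.58705 cm⁴
Total I = 2791.95 cm⁴.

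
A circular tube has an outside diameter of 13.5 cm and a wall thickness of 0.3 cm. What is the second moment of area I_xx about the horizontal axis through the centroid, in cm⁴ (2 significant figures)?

I_xx ≈ 270 cm⁴

Break the section into simple shapes (no overlaps), measuring from the bottom-left corner of the bounding box.
Outer circle: ⌀13.5, A = 143.1 cm², y = 6.75 cm, Ī = 1 630 cm⁴.
Bore (subtracted): ⌀12.9, A = 130.7 cm², y = 6.75 cm, Ī = 1 359 cm⁴.
By symmetry the centroid is at mid-height, ȳ = 6.75 cm.
All pieces are centred on the horizontal axis through the centroid, so I = ΣĪ (holes subtracted) = 271.1 cm⁴.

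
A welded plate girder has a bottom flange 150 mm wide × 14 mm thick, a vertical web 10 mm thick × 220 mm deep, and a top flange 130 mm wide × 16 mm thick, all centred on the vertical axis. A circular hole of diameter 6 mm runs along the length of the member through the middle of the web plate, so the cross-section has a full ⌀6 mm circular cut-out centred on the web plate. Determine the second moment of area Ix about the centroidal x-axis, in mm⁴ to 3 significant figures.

Ix ≈ 6.67 × 10⁷ mm⁴

Break the section into simple shapes (no overlaps), measuring from the bottom-left corner of the bounding box.
Bottom plate: 150 × 14, A = 2 100 mm², y = 7 mm, Ī = 34 300 mm⁴.
Web plate: 10 × 220, A = 2 200 mm², y = 124 mm, Ī = 8 873 333 mm⁴.
Top plate: 130 × 16, A = 2 080 mm², y = 242 mm, Ī = 44 373 mm⁴.
Hole (subtracted): ⌀6, A = 28.274 mm², y = 124 mm, Ī = 63.617 mm⁴.
Centroid: ȳ = ΣA·y / ΣA = 123.96 mm.
Transfer each piece to the centroidal x-axis using Ī + A·d² with d = y − 123.96:
  bottom plate: d = -116.96 mm → contributes +28 761 089 mm⁴
  web plate: d = 0.040934 mm → contributes +8 873 337 mm⁴
  top plate: d = 118.04 mm → contributes +29 026 390 mm⁴
  hole: d = 0.040934 mm → contributes −63.665 mm⁴
Total I = 66 660 752 mm⁴.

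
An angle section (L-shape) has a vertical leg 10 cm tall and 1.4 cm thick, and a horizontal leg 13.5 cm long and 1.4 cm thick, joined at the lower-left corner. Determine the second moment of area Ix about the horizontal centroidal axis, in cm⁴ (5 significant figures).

Break the section into simple shapes (no overlaps), measuring from the bottom-left corner of the bounding box.
Vertical leg: 1.4 × 10, A = 14 cm², y = 5 cm, Ī = 116.6667 cm⁴.
Horizontal leg (remainder): 12.1 × 1.4, A = 16.94 cm², y = 0.7 cm, Ī = 2.766867 cm⁴.
Centroid: ȳ = ΣA·y / ΣA = 2.645701 cm.
Transfer each piece to the horizontal centroidal axis using Ī + A·d² with d = y − 2.645701:
  vertical leg: d = 2.354299 cm → contributes +194.2648 cm⁴
  horizontal leg (remainder): d = -1.945701 cm → contributes +66.89754 cm⁴
Total I = 261.1623 cm⁴.

Ix ≈ 261.16 cm⁴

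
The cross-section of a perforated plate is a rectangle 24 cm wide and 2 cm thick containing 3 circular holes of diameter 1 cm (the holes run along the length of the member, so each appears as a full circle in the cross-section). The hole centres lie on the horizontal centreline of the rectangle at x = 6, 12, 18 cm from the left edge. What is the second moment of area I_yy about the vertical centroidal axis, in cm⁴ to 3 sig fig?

I_yy ≈ 2250 cm⁴

Treat the section as a set of non-overlapping primitives; coordinates are from the bounding-box lower-left.
Plate: 24 × 2, A = 48 cm², x = 12 cm, Ī = 2 304 cm⁴.
Hole 1 (subtracted): ⌀1, A = 0.7854 cm², x = 6 cm, Ī = 0.049087 cm⁴.
Hole 2 (subtracted): ⌀1, A = 0.7854 cm², x = 12 cm, Ī = 0.049087 cm⁴.
Hole 3 (subtracted): ⌀1, A = 0.7854 cm², x = 18 cm, Ī = 0.049087 cm⁴.
By symmetry the centroid is at mid-width, x̄ = 12 cm.
Transfer each piece to the vertical centroidal axis using Ī + A·d² with d = x − 12:
  plate: d = 0 cm → contributes +2 304 cm⁴
  hole 1: d = -6 cm → contributes −28.323 cm⁴
  hole 2: d = 0 cm → contributes −0.049087 cm⁴
  hole 3: d = 6 cm → contributes −28.323 cm⁴
Total I = 2247.3 cm⁴.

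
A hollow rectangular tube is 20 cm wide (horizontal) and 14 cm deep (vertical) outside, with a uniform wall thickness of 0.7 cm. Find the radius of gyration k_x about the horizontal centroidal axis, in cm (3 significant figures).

Treat the section as a set of non-overlapping primitives; coordinates are from the bounding-box lower-left.
Outer rectangle: 20 × 14, A = 280 cm², y = 7 cm, Ī = 4573.3 cm⁴.
Inner void (subtracted): 18.6 × 12.6, A = 234.36 cm², y = 7 cm, Ī = 3100.6 cm⁴.
By symmetry the centroid is at mid-height, ȳ = 7 cm.
All pieces are centred on the horizontal centroidal axis, so I = ΣĪ (holes subtracted) = 1472.8 cm⁴.
Radius of gyration: k = √(I/A) = √(1472.8 / 45.64) = 5.6806 cm.

k_x ≈ 5.68 cm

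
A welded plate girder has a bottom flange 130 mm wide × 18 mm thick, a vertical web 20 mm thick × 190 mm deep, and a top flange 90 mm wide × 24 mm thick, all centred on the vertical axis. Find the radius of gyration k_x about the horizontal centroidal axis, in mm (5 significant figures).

Break the section into simple shapes (no overlaps), measuring from the bottom-left corner of the bounding box.
Bottom plate: 130 × 18, A = 2 340 mm², y = 9 mm, Ī = 63 180 mm⁴.
Web plate: 20 × 190, A = 3 800 mm², y = 113 mm, Ī = 11 431 667 mm⁴.
Top plate: 90 × 24, A = 2 160 mm², y = 220 mm, Ī = 103 680 mm⁴.
Centroid: ȳ = ΣA·y / ΣA = 111.5253 mm.
Transfer each piece to the horizontal centroidal axis using Ī + A·d² with d = y − 111.5253:
  bottom plate: d = -102.5253 mm → contributes +24 659 943 mm⁴
  web plate: d = 1.474699 mm → contributes +11 439 931 mm⁴
  top plate: d = 108.4747 mm → contributes +25 519 882 mm⁴
Total I = 61 619 756 mm⁴.
Radius of gyration: k = √(I/A) = √(61 619 756 / 8 300) = 86.16303 mm.

k_x ≈ 86.163 mm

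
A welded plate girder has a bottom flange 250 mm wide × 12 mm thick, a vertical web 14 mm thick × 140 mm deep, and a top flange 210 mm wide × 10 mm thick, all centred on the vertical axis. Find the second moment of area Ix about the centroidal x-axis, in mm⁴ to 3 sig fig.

Ix ≈ 3.17 × 10⁷ mm⁴

Break the section into simple shapes (no overlaps), measuring from the bottom-left corner of the bounding box.
Bottom plate: 250 × 12, A = 3 000 mm², y = 6 mm, Ī = 36 000 mm⁴.
Web plate: 14 × 140, A = 1 960 mm², y = 82 mm, Ī = 3 201 333 mm⁴.
Top plate: 210 × 10, A = 2 100 mm², y = 157 mm, Ī = 17 500 mm⁴.
Centroid: ȳ = ΣA·y / ΣA = 72.014 mm.
Transfer each piece to the centroidal x-axis using Ī + A·d² with d = y − 72.014:
  bottom plate: d = -66.014 mm → contributes +13 109 610 mm⁴
  web plate: d = 9.9858 mm → contributes +3 396 778 mm⁴
  top plate: d = 84.986 mm → contributes +15 184 944 mm⁴
Total I = 31 691 332 mm⁴.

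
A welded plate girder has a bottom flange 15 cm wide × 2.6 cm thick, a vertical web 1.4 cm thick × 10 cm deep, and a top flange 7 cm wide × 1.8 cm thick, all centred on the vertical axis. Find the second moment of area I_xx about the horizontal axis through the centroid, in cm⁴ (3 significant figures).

Treat the section as a set of non-overlapping primitives; coordinates are from the bounding-box lower-left.
Bottom plate: 15 × 2.6, A = 39 cm², y = 1.3 cm, Ī = 21.97 cm⁴.
Web plate: 1.4 × 10, A = 14 cm², y = 7.6 cm, Ī = 116.67 cm⁴.
Top plate: 7 × 1.8, A = 12.6 cm², y = 13.5 cm, Ī = 3.402 cm⁴.
Centroid: ȳ = ΣA·y / ΣA = 4.9878 cm.
Transfer each piece to the horizontal axis through the centroid using Ī + A·d² with d = y − 4.9878:
  bottom plate: d = -3.6878 cm → contributes +552.37 cm⁴
  web plate: d = 2.6122 cm → contributes +212.2 cm⁴
  top plate: d = 8.5122 cm → contributes +916.37 cm⁴
Total I = 1680.9 cm⁴.

I_xx ≈ 1680 cm⁴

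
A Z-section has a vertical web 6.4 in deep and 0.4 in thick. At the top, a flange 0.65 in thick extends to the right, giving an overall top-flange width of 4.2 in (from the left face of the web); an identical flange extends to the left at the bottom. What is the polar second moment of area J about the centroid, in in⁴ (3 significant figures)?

Decompose the section into non-overlapping parts with the origin at the bottom-left of its bounding rectangle.
Web: 0.4 × 6.4, A = 2.56 in², y = 3.2 in, Ī = 8.7381 in⁴.
Top flange (beyond web): 3.8 × 0.65, A = 2.47 in², y = 6.075 in, Ī = 0.086965 in⁴.
Bottom flange (beyond web): 3.8 × 0.65, A = 2.47 in², y = 0.325 in, Ī = 0.086965 in⁴.
Centroid: ȳ = ΣA·y / ΣA = 3.2 in.
Transfer each piece to the centroidal x-axis using Ī + A·d² with d = y − 3.2:
  web: d = 0 in → contributes +8.7381 in⁴
  top flange (beyond web): d = 2.875 in → contributes +20.503 in⁴
  bottom flange (beyond web): d = -2.875 in → contributes +20.503 in⁴
Total I = 49.744 in⁴.
For the y-axis: x̄ = 4 in.
Repeating about the centroidal y-axis gives I_y = 27.764 in⁴.
Polar second moment: J = I_x + I_y = 77.508 in⁴.

J ≈ 77.5 in⁴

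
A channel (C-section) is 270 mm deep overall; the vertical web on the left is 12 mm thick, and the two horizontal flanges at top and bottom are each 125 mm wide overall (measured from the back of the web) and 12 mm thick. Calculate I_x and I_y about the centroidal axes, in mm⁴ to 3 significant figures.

Decompose the section into non-overlapping parts with the origin at the bottom-left of its bounding rectangle.
Web: 12 × 270, A = 3 240 mm², y = 135 mm, Ī = 19 683 000 mm⁴.
Top flange (beyond web): 113 × 12, A = 1 356 mm², y = 264 mm, Ī = 16 272 mm⁴.
Bottom flange (beyond web): 113 × 12, A = 1 356 mm², y = 6 mm, Ī = 16 272 mm⁴.
By symmetry the centroid is at mid-height, ȳ = 135 mm.
Transfer each piece to the centroidal x-axis using Ī + A·d² with d = y − 135:
  web: d = 0 mm → contributes +19 683 000 mm⁴
  top flange (beyond web): d = 129 mm → contributes +22 581 468 mm⁴
  bottom flange (beyond web): d = -129 mm → contributes +22 581 468 mm⁴
Total I = 64 845 936 mm⁴.
For the y-axis: x̄ = 34.478 mm.
Repeating about the centroidal y-axis gives I_y = 8 691 433 mm⁴.

I_x ≈ 6.48 × 10⁷ mm⁴, I_y ≈ 8.69 × 10⁶ mm⁴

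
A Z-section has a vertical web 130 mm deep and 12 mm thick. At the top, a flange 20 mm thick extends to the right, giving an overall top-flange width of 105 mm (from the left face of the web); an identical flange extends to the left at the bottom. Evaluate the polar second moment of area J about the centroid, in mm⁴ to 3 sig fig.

J ≈ 2.65 × 10⁷ mm⁴

Decompose the section into non-overlapping parts with the origin at the bottom-left of its bounding rectangle.
Web: 12 × 130, A = 1 560 mm², y = 65 mm, Ī = 2 197 000 mm⁴.
Top flange (beyond web): 93 × 20, A = 1 860 mm², y = 120 mm, Ī = 62 000 mm⁴.
Bottom flange (beyond web): 93 × 20, A = 1 860 mm², y = 10 mm, Ī = 62 000 mm⁴.
Centroid: ȳ = ΣA·y / ΣA = 65 mm.
Transfer each piece to the centroidal x-axis using Ī + A·d² with d = y − 65:
  web: d = 0 mm → contributes +2 197 000 mm⁴
  top flange (beyond web): d = 55 mm → contributes +5 688 500 mm⁴
  bottom flange (beyond web): d = -55 mm → contributes +5 688 500 mm⁴
Total I = 13 574 000 mm⁴.
For the y-axis: x̄ = 99 mm.
Repeating about the centroidal y-axis gives I_y = 12 953 160 mm⁴.
Polar second moment: J = I_x + I_y = 26 527 160 mm⁴.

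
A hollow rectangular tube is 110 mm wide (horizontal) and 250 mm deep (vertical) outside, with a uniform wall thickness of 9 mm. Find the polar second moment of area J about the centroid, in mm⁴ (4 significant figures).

J ≈ 6.017 × 10⁷ mm⁴

Split into non-overlapping primitives; take the origin at the lower-left of the bounding box.
Outer rectangle: 110 × 250, A = 27 500 mm², y = 125 mm, Ī = 143 229 167 mm⁴.
Inner void (subtracted): 92 × 232, A = 21 344 mm², y = 125 mm, Ī = 95 734 955 mm⁴.
By symmetry the centroid is at mid-height, ȳ = 125 mm.
All pieces are centred on the centroidal x-axis, so I = ΣĪ (holes subtracted) = 47 494 212 mm⁴.
Repeating about the centroidal y-axis gives I_y = 12 674 532 mm⁴.
Polar second moment: J = I_x + I_y = 60 168 744 mm⁴.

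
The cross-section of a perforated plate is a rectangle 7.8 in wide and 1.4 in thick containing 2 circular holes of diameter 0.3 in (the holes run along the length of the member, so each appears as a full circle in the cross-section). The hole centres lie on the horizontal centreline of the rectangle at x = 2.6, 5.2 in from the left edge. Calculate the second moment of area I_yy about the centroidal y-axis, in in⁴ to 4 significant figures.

Break the section into simple shapes (no overlaps), measuring from the bottom-left corner of the bounding box.
Plate: 7.8 × 1.4, A = 10.92 in², x = 3.9 in, Ī = 55.3644 in⁴.
Hole 1 (subtracted): ⌀0.3, A = 0.0706858 in², x = 2.6 in, Ī = 0.000397608 in⁴.
Hole 2 (subtracted): ⌀0.3, A = 0.0706858 in², x = 5.2 in, Ī = 0.000397608 in⁴.
By symmetry the centroid is at mid-width, x̄ = 3.9 in.
Transfer each piece to the centroidal y-axis using Ī + A·d² with d = x − 3.9:
  plate: d = 0 in → contributes +55.3644 in⁴
  hole 1: d = -1.3 in → contributes −0.119857 in⁴
  hole 2: d = 1.3 in → contributes −0.119857 in⁴
Total I = 55.1247 in⁴.

I_yy ≈ 55.12 in⁴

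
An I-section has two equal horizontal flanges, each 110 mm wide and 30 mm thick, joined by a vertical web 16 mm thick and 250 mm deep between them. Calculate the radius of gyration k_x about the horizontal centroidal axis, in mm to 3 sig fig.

Treat the section as a set of non-overlapping primitives; coordinates are from the bounding-box lower-left.
Bottom flange: 110 × 30, A = 3 300 mm², y = 15 mm, Ī = 247 500 mm⁴.
Web: 16 × 250, A = 4 000 mm², y = 155 mm, Ī = 20 833 333 mm⁴.
Top flange: 110 × 30, A = 3 300 mm², y = 295 mm, Ī = 247 500 mm⁴.
By symmetry the centroid is at mid-height, ȳ = 155 mm.
Transfer each piece to the horizontal centroidal axis using Ī + A·d² with d = y − 155:
  bottom flange: d = -140 mm → contributes +64 927 500 mm⁴
  web: d = 0 mm → contributes +20 833 333 mm⁴
  top flange: d = 140 mm → contributes +64 927 500 mm⁴
Total I = 150 688 333 mm⁴.
Radius of gyration: k = √(I/A) = √(150 688 333 / 10 600) = 119.23 mm.

k_x ≈ 119 mm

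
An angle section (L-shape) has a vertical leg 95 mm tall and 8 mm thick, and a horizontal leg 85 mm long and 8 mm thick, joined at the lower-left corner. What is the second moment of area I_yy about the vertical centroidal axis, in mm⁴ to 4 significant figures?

I_yy ≈ 9.230 × 10⁵ mm⁴

Treat the section as a set of non-overlapping primitives; coordinates are from the bounding-box lower-left.
Vertical leg: 8 × 95, A = 760 mm², x = 4 mm, Ī = 4053.33 mm⁴.
Horizontal leg (remainder): 77 × 8, A = 616 mm², x = 46.5 mm, Ī = 304 355 mm⁴.
Centroid: x̄ = ΣA·x / ΣA = 23.0262 mm.
Transfer each piece to the vertical centroidal axis using Ī + A·d² with d = x − 23.0262:
  vertical leg: d = -19.0262 mm → contributes +279 169 mm⁴
  horizontal leg (remainder): d = 23.4738 mm → contributes +643 784 mm⁴
Total I = 922 954 mm⁴.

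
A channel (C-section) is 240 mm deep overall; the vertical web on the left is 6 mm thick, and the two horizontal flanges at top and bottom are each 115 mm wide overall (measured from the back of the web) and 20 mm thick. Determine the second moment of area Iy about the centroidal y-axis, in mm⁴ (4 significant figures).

Decompose the section into non-overlapping parts with the origin at the bottom-left of its bounding rectangle.
Web: 6 × 240, A = 1 440 mm², x = 3 mm, Ī = 4 320 mm⁴.
Top flange (beyond web): 109 × 20, A = 2 180 mm², x = 60.5 mm, Ī = 2 158 382 mm⁴.
Bottom flange (beyond web): 109 × 20, A = 2 180 mm², x = 60.5 mm, Ī = 2 158 382 mm⁴.
Centroid: x̄ = ΣA·x / ΣA = 46.2241 mm.
Transfer each piece to the centroidal y-axis using Ī + A·d² with d = x − 46.2241:
  web: d = -43.2241 mm → contributes +2 694 710 mm⁴
  top flange (beyond web): d = 14.2759 mm → contributes +2 602 666 mm⁴
  bottom flange (beyond web): d = 14.2759 mm → contributes +2 602 666 mm⁴
Total I = 7 900 042 mm⁴.

Iy ≈ 7.900 × 10⁶ mm⁴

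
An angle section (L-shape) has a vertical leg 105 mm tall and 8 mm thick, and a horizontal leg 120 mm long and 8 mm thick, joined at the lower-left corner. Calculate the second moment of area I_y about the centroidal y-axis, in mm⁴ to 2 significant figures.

Decompose the section into non-overlapping parts with the origin at the bottom-left of its bounding rectangle.
Vertical leg: 8 × 105, A = 840 mm², x = 4 mm, Ī = 4 480 mm⁴.
Horizontal leg (remainder): 112 × 8, A = 896 mm², x = 64 mm, Ī = 936 619 mm⁴.
Centroid: x̄ = ΣA·x / ΣA = 34.97 mm.
Transfer each piece to the centroidal y-axis using Ī + A·d² with d = x − 34.97:
  vertical leg: d = -30.97 mm → contributes +810 041 mm⁴
  horizontal leg (remainder): d = 29.03 mm → contributes +1 691 832 mm⁴
Total I = 2 501 873 mm⁴.

I_y ≈ 2.5 × 10⁶ mm⁴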